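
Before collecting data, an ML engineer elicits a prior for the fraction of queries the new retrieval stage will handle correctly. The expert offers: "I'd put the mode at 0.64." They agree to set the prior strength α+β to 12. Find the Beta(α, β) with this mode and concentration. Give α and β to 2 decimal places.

For α,β > 1 the Beta mode is (α−1)/(α+β−2). With α+β = 12, the mode is (α−1)/10.
Set (α−1)/10 = 0.64 → α = 1 + 0.64·10 = 7.40.
β = 12 − α = 4.60.

α = 7.40, β = 4.60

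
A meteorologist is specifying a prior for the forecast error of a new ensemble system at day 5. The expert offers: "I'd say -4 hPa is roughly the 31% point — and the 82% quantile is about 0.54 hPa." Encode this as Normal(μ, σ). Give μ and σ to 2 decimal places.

For Normal(μ,σ), the p-quantile is μ + z_p·σ. Here z_{0.31} = -0.4959, z_{0.82} = 0.9154.
So -4 = μ − 0.4959σ and 0.54 = μ + 0.9154σ.
Subtracting: σ = (0.54 − -4)/(0.9154 − (-0.4959)) = 3.22.
Then μ = -4 − (-0.4959)·3.22 = -2.40.

μ = -2.40, σ = 3.22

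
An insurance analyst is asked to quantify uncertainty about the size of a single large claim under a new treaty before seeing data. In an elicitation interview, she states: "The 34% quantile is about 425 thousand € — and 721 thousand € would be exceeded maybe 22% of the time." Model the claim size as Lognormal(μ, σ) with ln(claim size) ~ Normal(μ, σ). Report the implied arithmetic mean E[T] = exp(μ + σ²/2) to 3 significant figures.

If T ~ Lognormal(μ,σ) then ln T ~ Normal(μ,σ), so the p-quantile of ln T is μ + z_p·σ.
ln(425) = 6.052 and ln(721) = 6.581; z_{0.34} = -0.4125, z_{0.78} = 0.7722.
σ = (6.581 − 6.052)/(0.7722 − (-0.4125)) = 0.446.
μ = 6.052 − (-0.4125)·0.446 = 6.236.
E[T] = exp(μ + σ²/2) = exp(6.236 + 0.0995) = 564 thousand €.

E[T] ≈ 564 thousand €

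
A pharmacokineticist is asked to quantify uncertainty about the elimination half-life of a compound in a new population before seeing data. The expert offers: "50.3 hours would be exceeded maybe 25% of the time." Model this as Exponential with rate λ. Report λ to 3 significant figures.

λ ≈ 0.0276

P(T > 50.3) = e^(−λ·50.3) = 0.25, so λ = −ln(0.25)/50.3 = 0.0276.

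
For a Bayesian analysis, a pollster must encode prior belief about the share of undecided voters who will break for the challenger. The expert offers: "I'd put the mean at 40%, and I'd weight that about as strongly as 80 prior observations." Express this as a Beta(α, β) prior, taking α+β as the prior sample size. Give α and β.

α = 32, β = 48

Under the effective-sample-size interpretation, Beta(α, β) has prior mean α/(α+β) and prior sample size α+β.
So α+β = 80 and α/(α+β) = 0.4, giving α = 0.4·80 = 32 and β = 80 − 32 = 48.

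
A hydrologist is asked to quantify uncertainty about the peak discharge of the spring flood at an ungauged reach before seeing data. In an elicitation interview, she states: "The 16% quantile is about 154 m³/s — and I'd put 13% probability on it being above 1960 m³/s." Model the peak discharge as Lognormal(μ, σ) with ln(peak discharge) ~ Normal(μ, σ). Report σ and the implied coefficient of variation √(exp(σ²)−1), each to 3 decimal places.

σ ≈ 1.199, CV ≈ 1.793

If T ~ Lognormal(μ,σ) then ln T ~ Normal(μ,σ), so the p-quantile of ln T is μ + z_p·σ.
ln(154) = 5.037 and ln(1960) = 7.581; z_{0.16} = -0.9945, z_{0.87} = 1.126.
σ = (7.581 − 5.037)/(1.126 − (-0.9945)) = 1.199.
μ = 5.037 − (-0.9945)·1.199 = 6.230.
CV = √(exp(σ²)−1) = √(exp(1.4386)−1) = 1.793.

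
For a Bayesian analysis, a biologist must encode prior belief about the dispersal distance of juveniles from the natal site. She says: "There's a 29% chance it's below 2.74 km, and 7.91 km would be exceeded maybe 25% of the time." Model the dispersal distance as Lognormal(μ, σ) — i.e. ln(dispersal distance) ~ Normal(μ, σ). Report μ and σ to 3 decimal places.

If T ~ Lognormal(μ,σ) then ln T ~ Normal(μ,σ), so the p-quantile of ln T is μ + z_p·σ.
ln(2.74) = 1.008 and ln(7.91) = 2.068; z_{0.29} = -0.5534, z_{0.75} = 0.6745.
σ = (2.068 − 1.008)/(0.6745 − (-0.5534)) = 0.863.
μ = 1.008 − (-0.5534)·0.863 = 1.486.

μ ≈ 1.486, σ ≈ 0.863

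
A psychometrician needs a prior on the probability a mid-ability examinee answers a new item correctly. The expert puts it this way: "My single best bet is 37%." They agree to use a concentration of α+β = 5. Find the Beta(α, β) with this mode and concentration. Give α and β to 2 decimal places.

α = 2.11, β = 2.89

For α,β > 1 the Beta mode is (α−1)/(α+β−2). With α+β = 5, the mode is (α−1)/3.
Set (α−1)/3 = 0.37 → α = 1 + 0.37·3 = 2.11.
β = 5 − α = 2.89.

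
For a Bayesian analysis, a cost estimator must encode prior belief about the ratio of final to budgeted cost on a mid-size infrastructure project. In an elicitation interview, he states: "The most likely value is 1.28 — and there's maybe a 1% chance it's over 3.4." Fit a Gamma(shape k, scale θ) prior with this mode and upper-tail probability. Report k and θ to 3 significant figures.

k ≈ 5.85, θ ≈ 0.264

Gamma(k,θ) with k>1 has mode (k−1)θ, so θ = 1.28/(k−1).
Need P(X < 3.4) = 0.99 with θ tied to k this way. Start at k = 2, θ = 1.28: P(X<3.4) ≈ 0.743.
Too low — raise k to concentrate. Iterating converges to k ≈ 5.85.
Then θ = 1.28/(5.85−1) ≈ 0.264.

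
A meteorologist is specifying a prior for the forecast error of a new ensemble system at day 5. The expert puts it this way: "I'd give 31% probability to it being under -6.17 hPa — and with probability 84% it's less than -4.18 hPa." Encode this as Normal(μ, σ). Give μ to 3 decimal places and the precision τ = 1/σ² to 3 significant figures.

μ = -5.508, τ = 0.561

For Normal(μ,σ), the p-quantile is μ + z_p·σ. Here z_{0.31} = -0.4959, z_{0.84} = 0.9945.
So -6.17 = μ − 0.4959σ and -4.18 = μ + 0.9945σ.
Subtracting: σ = (-4.18 − -6.17)/(0.9945 − (-0.4959)) = 1.335.
Then μ = -6.17 − (-0.4959)·1.335 = -5.508.
Precision τ = 1/σ² = 1/1.335² = 0.561.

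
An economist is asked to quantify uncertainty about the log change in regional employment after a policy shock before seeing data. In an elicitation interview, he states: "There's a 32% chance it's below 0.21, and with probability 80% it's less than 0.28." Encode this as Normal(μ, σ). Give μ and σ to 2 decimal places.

μ = 0.24, σ = 0.05

The p-quantile of Normal(μ,σ) is μ + z_p·σ, with z_{0.32} = -0.4677 and z_{0.8} = 0.8416.
Eliminate σ: μ = (z₂·x₁ − z₁·x₂)/(z₂ − z₁) = (0.8416·0.21 − (-0.4677)·0.28)/1.309 = 0.24.
Then σ = (x₂ − x₁)/(z₂ − z₁) = (0.28 − 0.21)/1.309 = 0.05.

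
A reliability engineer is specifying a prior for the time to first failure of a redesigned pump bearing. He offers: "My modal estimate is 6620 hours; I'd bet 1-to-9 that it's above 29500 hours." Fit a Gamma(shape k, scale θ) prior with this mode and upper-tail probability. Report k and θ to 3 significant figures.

k ≈ 1.81, θ ≈ 8190

Gamma(k,θ) with k>1 has mode (k−1)θ, so θ = 6620/(k−1).
Need P(X < 29500) = 0.9 with θ tied to k this way. Start at k = 2, θ = 6620: P(X<29500) ≈ 0.937.
Too high — lower k to spread out. Iterating converges to k ≈ 1.81.
Then θ = 6620/(1.81−1) ≈ 8190.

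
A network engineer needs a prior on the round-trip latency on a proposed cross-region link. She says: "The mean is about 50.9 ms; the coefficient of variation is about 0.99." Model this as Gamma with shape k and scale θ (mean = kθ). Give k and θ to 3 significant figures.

For Gamma(k, scale θ): mean = kθ, variance = kθ², so CV = 1/√k.
CV = 0.99, hence k = 1/CV² = 1.02.
Then θ = mean/k = 50.9/1.02 = 49.9.

k ≈ 1.02, θ ≈ 49.9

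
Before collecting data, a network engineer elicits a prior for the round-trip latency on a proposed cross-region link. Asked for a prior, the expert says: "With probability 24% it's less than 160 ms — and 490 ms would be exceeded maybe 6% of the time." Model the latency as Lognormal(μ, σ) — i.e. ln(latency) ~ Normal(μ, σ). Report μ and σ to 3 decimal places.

μ ≈ 5.425, σ ≈ 0.495

If T ~ Lognormal(μ,σ) then ln T ~ Normal(μ,σ), so the p-quantile of ln T is μ + z_p·σ.
ln(160) = 5.075 and ln(490) = 6.194; z_{0.24} = -0.7063, z_{0.94} = 1.555.
σ = (6.194 − 5.075)/(1.555 − (-0.7063)) = 0.495.
μ = 5.075 − (-0.7063)·0.495 = 5.425.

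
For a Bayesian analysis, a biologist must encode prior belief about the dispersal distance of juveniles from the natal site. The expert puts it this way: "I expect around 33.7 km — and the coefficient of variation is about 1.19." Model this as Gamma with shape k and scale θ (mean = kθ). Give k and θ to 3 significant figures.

k ≈ 0.706, θ ≈ 47.7

For Gamma(k, scale θ): mean = kθ, variance = kθ², so CV = 1/√k.
CV = 1.19, hence k = 1/CV² = 0.706.
Then θ = mean/k = 33.7/0.706 = 47.7.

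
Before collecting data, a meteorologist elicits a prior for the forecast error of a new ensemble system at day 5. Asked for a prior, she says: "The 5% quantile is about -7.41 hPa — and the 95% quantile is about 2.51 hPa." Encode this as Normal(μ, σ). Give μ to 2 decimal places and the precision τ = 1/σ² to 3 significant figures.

The p-quantile of Normal(μ,σ) is μ + z_p·σ, with z_{0.05} = -1.645 and z_{0.95} = 1.645.
Eliminate σ: μ = (z₂·x₁ − z₁·x₂)/(z₂ − z₁) = (1.645·-7.41 − (-1.645)·2.51)/3.29 = -2.45.
Then σ = (x₂ − x₁)/(z₂ − z₁) = (2.51 − -7.41)/3.29 = 3.02.
Precision τ = 1/σ² = 1/3.015² = 0.11.

μ = -2.45, τ = 0.11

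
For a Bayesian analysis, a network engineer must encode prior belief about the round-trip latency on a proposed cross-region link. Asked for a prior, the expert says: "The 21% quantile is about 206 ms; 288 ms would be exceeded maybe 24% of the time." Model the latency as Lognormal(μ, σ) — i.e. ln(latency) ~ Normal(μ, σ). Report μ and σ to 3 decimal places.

If T ~ Lognormal(μ,σ) then ln T ~ Normal(μ,σ), so the p-quantile of ln T is μ + z_p·σ.
ln(206) = 5.328 and ln(288) = 5.663; z_{0.21} = -0.8064, z_{0.76} = 0.7063.
σ = (5.663 − 5.328)/(0.7063 − (-0.8064)) = 0.222.
μ = 5.328 − (-0.8064)·0.222 = 5.507.

μ ≈ 5.507, σ ≈ 0.222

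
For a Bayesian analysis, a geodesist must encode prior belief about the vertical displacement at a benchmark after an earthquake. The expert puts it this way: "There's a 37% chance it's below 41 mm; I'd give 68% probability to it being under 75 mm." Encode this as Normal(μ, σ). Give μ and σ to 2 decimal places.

μ = 55.11, σ = 42.52

The p-quantile of Normal(μ,σ) is μ + z_p·σ, with z_{0.37} = -0.3319 and z_{0.68} = 0.4677.
Eliminate σ: μ = (z₂·x₁ − z₁·x₂)/(z₂ − z₁) = (0.4677·41 − (-0.3319)·75)/0.7996 = 55.11.
Then σ = (x₂ − x₁)/(z₂ − z₁) = (75 − 41)/0.7996 = 42.52.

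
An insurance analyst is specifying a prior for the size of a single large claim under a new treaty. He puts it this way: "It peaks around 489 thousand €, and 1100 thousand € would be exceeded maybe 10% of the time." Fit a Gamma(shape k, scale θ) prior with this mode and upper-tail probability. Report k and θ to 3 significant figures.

Gamma(k,θ) with k>1 has mode (k−1)θ, so θ = 489/(k−1).
Need P(X < 1100) = 0.9 with θ tied to k this way. Start at k = 2, θ = 489: P(X<1100) ≈ 0.657.
Too low — raise k to concentrate. Iterating converges to k ≈ 3.93.
Then θ = 489/(3.93−1) ≈ 167.

k ≈ 3.93, θ ≈ 167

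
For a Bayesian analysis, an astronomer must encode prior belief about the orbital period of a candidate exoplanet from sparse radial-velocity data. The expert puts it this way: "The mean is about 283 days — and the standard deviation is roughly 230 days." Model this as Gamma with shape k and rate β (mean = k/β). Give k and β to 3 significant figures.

k ≈ 1.51, β ≈ 0.00535

For Gamma(k, rate β): mean = k/β, variance = k/β², so CV = 1/√k.
CV = SD/mean = 230/283 = 0.8127, hence k = 1/CV² = 1.51.
Then β = k/mean = 1.51/283 = 0.00535.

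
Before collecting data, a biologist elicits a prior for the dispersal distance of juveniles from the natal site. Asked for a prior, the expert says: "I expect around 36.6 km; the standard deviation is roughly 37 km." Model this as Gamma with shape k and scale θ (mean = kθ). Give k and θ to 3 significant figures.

k ≈ 0.978, θ ≈ 37.4

For Gamma(k, scale θ): mean = kθ, variance = kθ², so CV = 1/√k.
CV = SD/mean = 37/36.6 = 1.011, hence k = 1/CV² = 0.978.
Then θ = mean/k = 36.6/0.978 = 37.4.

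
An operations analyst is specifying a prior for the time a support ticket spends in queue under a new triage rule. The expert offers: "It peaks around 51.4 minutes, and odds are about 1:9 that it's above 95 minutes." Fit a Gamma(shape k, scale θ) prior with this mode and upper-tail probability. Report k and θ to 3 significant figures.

k ≈ 6.06, θ ≈ 10.2

Gamma(k,θ) with k>1 has mode (k−1)θ, so θ = 51.4/(k−1).
Need P(X < 95) = 0.9 with θ tied to k this way. Start at k = 2, θ = 51.4: P(X<95) ≈ 0.551.
Too low — raise k to concentrate. Iterating converges to k ≈ 6.06.
Then θ = 51.4/(6.06−1) ≈ 10.2.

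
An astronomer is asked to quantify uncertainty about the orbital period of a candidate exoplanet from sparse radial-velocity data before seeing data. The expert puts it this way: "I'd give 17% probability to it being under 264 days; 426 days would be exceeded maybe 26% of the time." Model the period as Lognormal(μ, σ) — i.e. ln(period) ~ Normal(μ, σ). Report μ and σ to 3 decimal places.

μ ≈ 5.862, σ ≈ 0.300

If T ~ Lognormal(μ,σ) then ln T ~ Normal(μ,σ), so the p-quantile of ln T is μ + z_p·σ.
ln(264) = 5.576 and ln(426) = 6.054; z_{0.17} = -0.9542, z_{0.74} = 0.6433.
σ = (6.054 − 5.576)/(0.6433 − (-0.9542)) = 0.300.
μ = 5.576 − (-0.9542)·0.300 = 5.862.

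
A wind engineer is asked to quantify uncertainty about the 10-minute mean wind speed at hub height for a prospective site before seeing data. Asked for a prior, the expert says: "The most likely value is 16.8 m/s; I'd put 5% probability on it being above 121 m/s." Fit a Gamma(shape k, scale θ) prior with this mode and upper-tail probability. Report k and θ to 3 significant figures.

Gamma(k,θ) with k>1 has mode (k−1)θ, so θ = 16.8/(k−1).
Need P(X < 121) = 0.95 with θ tied to k this way. Start at k = 2, θ = 16.8: P(X<121) ≈ 0.994.
Too high — lower k to spread out. Iterating converges to k ≈ 1.56.
Then θ = 16.8/(1.56−1) ≈ 30.2.

k ≈ 1.56, θ ≈ 30.2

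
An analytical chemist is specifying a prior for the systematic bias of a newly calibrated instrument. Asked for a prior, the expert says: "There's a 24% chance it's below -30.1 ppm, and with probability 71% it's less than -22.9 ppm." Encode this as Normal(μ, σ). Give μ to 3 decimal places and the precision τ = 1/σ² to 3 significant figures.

For Normal(μ,σ), the p-quantile is μ + z_p·σ. Here z_{0.24} = -0.7063, z_{0.71} = 0.5534.
So -30.1 = μ − 0.7063σ and -22.9 = μ + 0.5534σ.
Subtracting: σ = (-22.9 − -30.1)/(0.5534 − (-0.7063)) = 5.716.
Then μ = -30.1 − (-0.7063)·5.716 = -26.063.
Precision τ = 1/σ² = 1/5.716² = 0.0306.

μ = -26.063, τ = 0.0306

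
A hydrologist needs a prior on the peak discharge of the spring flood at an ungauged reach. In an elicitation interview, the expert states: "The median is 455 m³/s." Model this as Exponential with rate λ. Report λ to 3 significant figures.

λ ≈ 0.00152

Exponential median = ln 2 / λ, so λ = ln 2 / 455.0 = 0.00152.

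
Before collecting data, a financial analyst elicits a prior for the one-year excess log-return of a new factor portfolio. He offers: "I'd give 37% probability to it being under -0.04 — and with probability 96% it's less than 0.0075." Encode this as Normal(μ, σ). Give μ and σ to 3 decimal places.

μ = -0.032, σ = 0.023

For Normal(μ,σ), the p-quantile is μ + z_p·σ. Here z_{0.37} = -0.3319, z_{0.96} = 1.751.
So -0.04 = μ − 0.3319σ and 0.0075 = μ + 1.751σ.
Subtracting: σ = (0.0075 − -0.04)/(1.751 − (-0.3319)) = 0.023.
Then μ = -0.04 − (-0.3319)·0.023 = -0.032.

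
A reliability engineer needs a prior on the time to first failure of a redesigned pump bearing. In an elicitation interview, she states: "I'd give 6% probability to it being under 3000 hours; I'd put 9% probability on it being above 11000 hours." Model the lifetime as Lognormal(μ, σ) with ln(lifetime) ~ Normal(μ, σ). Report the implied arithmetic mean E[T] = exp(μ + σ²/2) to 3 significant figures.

If T ~ Lognormal(μ,σ) then ln T ~ Normal(μ,σ), so the p-quantile of ln T is μ + z_p·σ.
ln(3000) = 8.006 and ln(11000) = 9.306; z_{0.06} = -1.555, z_{0.91} = 1.341.
σ = (9.306 − 8.006)/(1.341 − (-1.555)) = 0.449.
μ = 8.006 − (-1.555)·0.449 = 8.704.
E[T] = exp(μ + σ²/2) = exp(8.704 + 0.1007) = 6670 hours.

E[T] ≈ 6670 hours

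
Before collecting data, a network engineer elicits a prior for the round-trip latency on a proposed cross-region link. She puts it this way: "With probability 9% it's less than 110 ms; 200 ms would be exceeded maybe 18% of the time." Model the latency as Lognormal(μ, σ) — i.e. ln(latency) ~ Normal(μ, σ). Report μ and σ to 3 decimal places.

If T ~ Lognormal(μ,σ) then ln T ~ Normal(μ,σ), so the p-quantile of ln T is μ + z_p·σ.
ln(110) = 4.7 and ln(200) = 5.298; z_{0.09} = -1.341, z_{0.82} = 0.9154.
σ = (5.298 − 4.7)/(0.9154 − (-1.341)) = 0.265.
μ = 4.7 − (-1.341)·0.265 = 5.056.

μ ≈ 5.056, σ ≈ 0.265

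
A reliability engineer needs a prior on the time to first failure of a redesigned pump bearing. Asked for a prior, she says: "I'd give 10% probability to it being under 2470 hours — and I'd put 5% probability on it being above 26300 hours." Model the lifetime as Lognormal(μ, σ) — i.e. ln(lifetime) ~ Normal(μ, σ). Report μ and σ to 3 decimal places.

μ ≈ 8.848, σ ≈ 0.808

If T ~ Lognormal(μ,σ) then ln T ~ Normal(μ,σ), so the p-quantile of ln T is μ + z_p·σ.
ln(2470) = 7.812 and ln(26300) = 10.18; z_{0.1} = -1.282, z_{0.95} = 1.645.
σ = (10.18 − 7.812)/(1.645 − (-1.282)) = 0.808.
μ = 7.812 − (-1.282)·0.808 = 8.848.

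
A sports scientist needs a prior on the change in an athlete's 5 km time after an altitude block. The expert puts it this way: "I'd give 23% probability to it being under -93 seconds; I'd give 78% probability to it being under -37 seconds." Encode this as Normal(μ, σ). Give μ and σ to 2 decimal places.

μ = -65.62, σ = 37.06

The p-quantile of Normal(μ,σ) is μ + z_p·σ, with z_{0.23} = -0.7388 and z_{0.78} = 0.7722.
Eliminate σ: μ = (z₂·x₁ − z₁·x₂)/(z₂ − z₁) = (0.7722·-93 − (-0.7388)·-37)/1.511 = -65.62.
Then σ = (x₂ − x₁)/(z₂ − z₁) = (-37 − -93)/1.511 = 37.06.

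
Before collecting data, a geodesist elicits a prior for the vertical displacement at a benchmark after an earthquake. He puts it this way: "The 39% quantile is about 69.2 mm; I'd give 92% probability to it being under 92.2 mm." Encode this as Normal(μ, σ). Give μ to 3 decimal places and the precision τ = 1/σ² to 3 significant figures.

μ = 73.014, τ = 0.00536

The p-quantile of Normal(μ,σ) is μ + z_p·σ, with z_{0.39} = -0.2793 and z_{0.92} = 1.405.
Eliminate σ: μ = (z₂·x₁ − z₁·x₂)/(z₂ − z₁) = (1.405·69.2 − (-0.2793)·92.2)/1.684 = 73.014.
Then σ = (x₂ − x₁)/(z₂ − z₁) = (92.2 − 69.2)/1.684 = 13.655.
Precision τ = 1/σ² = 1/13.65² = 0.00536.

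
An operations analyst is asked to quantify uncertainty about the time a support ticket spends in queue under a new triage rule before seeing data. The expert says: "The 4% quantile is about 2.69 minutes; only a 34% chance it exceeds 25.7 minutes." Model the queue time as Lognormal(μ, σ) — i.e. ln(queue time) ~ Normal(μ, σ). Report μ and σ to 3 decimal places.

If T ~ Lognormal(μ,σ) then ln T ~ Normal(μ,σ), so the p-quantile of ln T is μ + z_p·σ.
ln(2.69) = 0.9895 and ln(25.7) = 3.246; z_{0.04} = -1.751, z_{0.66} = 0.4125.
σ = (3.246 − 0.9895)/(0.4125 − (-1.751)) = 1.043.
μ = 0.9895 − (-1.751)·1.043 = 2.816.

μ ≈ 2.816, σ ≈ 1.043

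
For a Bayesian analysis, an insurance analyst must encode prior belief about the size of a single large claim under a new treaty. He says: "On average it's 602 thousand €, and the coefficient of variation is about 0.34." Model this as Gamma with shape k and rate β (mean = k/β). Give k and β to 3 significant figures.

k ≈ 8.65, β ≈ 0.0144

For Gamma(k, rate β): mean = k/β, variance = k/β², so CV = 1/√k.
CV = 0.34, hence k = 1/CV² = 8.65.
Then β = k/mean = 8.65/602 = 0.0144.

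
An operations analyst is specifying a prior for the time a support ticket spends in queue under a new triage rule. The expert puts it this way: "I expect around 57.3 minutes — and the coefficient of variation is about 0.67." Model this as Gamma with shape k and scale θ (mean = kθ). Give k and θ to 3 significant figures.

k ≈ 2.23, θ ≈ 25.7

For Gamma(k, scale θ): mean = kθ, variance = kθ², so CV = 1/√k.
CV = 0.67, hence k = 1/CV² = 2.23.
Then θ = mean/k = 57.3/2.23 = 25.7.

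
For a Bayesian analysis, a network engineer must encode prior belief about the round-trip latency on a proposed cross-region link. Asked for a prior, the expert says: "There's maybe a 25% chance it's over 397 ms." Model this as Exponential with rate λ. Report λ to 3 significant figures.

λ ≈ 0.00349

P(T > 397.0) = e^(−λ·397.0) = 0.25, so λ = −ln(0.25)/397.0 = 0.00349.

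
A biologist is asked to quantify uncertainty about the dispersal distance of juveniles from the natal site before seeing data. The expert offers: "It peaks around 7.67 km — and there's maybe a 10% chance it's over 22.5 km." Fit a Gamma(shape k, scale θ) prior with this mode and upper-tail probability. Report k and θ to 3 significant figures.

Gamma(k,θ) with k>1 has mode (k−1)θ, so θ = 7.67/(k−1).
Need P(X < 22.5) = 0.9 with θ tied to k this way. Start at k = 2, θ = 7.67: P(X<22.5) ≈ 0.791.
Too low — raise k to concentrate. Iterating converges to k ≈ 2.64.
Then θ = 7.67/(2.64−1) ≈ 4.66.

k ≈ 2.64, θ ≈ 4.66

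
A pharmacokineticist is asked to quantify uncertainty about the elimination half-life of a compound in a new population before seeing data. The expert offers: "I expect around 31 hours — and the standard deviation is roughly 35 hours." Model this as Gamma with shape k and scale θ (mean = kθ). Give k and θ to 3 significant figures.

For Gamma(k, scale θ): mean = kθ, variance = kθ², so CV = 1/√k.
CV = SD/mean = 35/31 = 1.129, hence k = 1/CV² = 0.784.
Then θ = mean/k = 31/0.784 = 39.5.

k ≈ 0.784, θ ≈ 39.5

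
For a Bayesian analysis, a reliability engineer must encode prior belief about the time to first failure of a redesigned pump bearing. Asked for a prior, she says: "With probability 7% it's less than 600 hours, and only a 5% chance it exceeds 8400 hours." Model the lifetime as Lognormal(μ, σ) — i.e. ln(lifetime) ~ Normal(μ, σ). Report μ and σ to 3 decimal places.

μ ≈ 7.645, σ ≈ 0.846

If T ~ Lognormal(μ,σ) then ln T ~ Normal(μ,σ), so the p-quantile of ln T is μ + z_p·σ.
ln(600) = 6.397 and ln(8400) = 9.036; z_{0.07} = -1.476, z_{0.95} = 1.645.
σ = (9.036 − 6.397)/(1.645 − (-1.476)) = 0.846.
μ = 6.397 − (-1.476)·0.846 = 7.645.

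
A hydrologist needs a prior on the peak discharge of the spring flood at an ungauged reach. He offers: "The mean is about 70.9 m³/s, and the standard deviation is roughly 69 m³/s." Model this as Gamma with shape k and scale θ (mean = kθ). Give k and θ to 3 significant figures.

k ≈ 1.06, θ ≈ 67.2

For Gamma(k, scale θ): mean = kθ, variance = kθ², so CV = 1/√k.
CV = SD/mean = 69/70.9 = 0.9732, hence k = 1/CV² = 1.06.
Then θ = mean/k = 70.9/1.06 = 67.2.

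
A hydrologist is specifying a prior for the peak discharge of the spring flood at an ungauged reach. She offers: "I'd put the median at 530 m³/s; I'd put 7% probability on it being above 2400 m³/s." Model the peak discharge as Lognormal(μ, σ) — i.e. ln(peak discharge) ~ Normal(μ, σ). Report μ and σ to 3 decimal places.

μ ≈ 6.273, σ ≈ 1.023

If T ~ Lognormal(μ,σ) then ln T ~ Normal(μ,σ), so the p-quantile of ln T is μ + z_p·σ.
ln(530) = 6.273 and ln(2400) = 7.783; z_{0.5} = 0, z_{0.93} = 1.476.
σ = (7.783 − 6.273)/(1.476 − (0)) = 1.023.
μ = 6.273 − (0)·1.023 = 6.273.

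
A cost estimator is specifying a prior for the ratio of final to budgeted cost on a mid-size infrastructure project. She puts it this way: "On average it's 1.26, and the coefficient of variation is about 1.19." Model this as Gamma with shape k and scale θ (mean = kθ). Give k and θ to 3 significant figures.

k ≈ 0.706, θ ≈ 1.78

For Gamma(k, scale θ): mean = kθ, variance = kθ², so CV = 1/√k.
CV = 1.19, hence k = 1/CV² = 0.706.
Then θ = mean/k = 1.26/0.706 = 1.78.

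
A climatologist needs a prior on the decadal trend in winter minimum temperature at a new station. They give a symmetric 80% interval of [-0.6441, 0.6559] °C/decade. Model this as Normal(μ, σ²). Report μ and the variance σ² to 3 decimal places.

A symmetric 80% interval runs μ ± z·σ with z = 1.282.
Half-width = 0.65, so σ = 0.65/1.282 = 0.5072 and σ² = 0.257.
μ is the interval midpoint, 0.006.

μ = 0.006, σ² = 0.257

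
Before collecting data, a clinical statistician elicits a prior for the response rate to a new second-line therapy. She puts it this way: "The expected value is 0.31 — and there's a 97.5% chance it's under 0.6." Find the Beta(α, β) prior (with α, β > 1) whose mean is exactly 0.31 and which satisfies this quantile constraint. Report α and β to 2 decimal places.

With mean 0.31 fixed, write α = 0.31s, β = 0.69s where s = α+β.
Need P(θ < 0.6) = 0.975 under Beta(0.31s, 0.69s). Normal approximation: (q−m)/√(m(1−m)/s) ≈ z_{0.975} = 1.96, so s ≈ 0.31·0.69·(1.96)²/(0.6−0.31)² = 9.8.
At s = 9.8: P(θ<0.6) ≈ 0.969. Adjusting to match 0.975 gives s ≈ 10.78.
So α = 0.31·10.78 ≈ 3.34, β = 0.69·10.78 ≈ 7.44.

α ≈ 3.34, β ≈ 7.44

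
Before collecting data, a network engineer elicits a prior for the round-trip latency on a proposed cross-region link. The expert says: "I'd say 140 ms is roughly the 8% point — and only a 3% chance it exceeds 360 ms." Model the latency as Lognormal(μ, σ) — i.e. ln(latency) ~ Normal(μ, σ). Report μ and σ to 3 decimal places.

If T ~ Lognormal(μ,σ) then ln T ~ Normal(μ,σ), so the p-quantile of ln T is μ + z_p·σ.
ln(140) = 4.942 and ln(360) = 5.886; z_{0.08} = -1.405, z_{0.97} = 1.881.
σ = (5.886 − 4.942)/(1.881 − (-1.405)) = 0.287.
μ = 4.942 − (-1.405)·0.287 = 5.346.

μ ≈ 5.346, σ ≈ 0.287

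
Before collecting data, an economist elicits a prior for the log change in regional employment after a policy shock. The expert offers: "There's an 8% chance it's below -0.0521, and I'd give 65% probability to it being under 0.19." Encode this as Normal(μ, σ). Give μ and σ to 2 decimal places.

The p-quantile of Normal(μ,σ) is μ + z_p·σ, with z_{0.08} = -1.405 and z_{0.65} = 0.3853.
Eliminate σ: μ = (z₂·x₁ − z₁·x₂)/(z₂ − z₁) = (0.3853·-0.0521 − (-1.405)·0.19)/1.79 = 0.14.
Then σ = (x₂ − x₁)/(z₂ − z₁) = (0.19 − -0.0521)/1.79 = 0.14.

μ = 0.14, σ = 0.14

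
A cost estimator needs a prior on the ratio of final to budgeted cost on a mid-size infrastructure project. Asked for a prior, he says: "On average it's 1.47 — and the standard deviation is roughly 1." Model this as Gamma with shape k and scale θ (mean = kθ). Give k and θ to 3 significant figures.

k ≈ 2.16, θ ≈ 0.68

For Gamma(k, scale θ): mean = kθ, variance = kθ², so CV = 1/√k.
CV = SD/mean = 1/1.47 = 0.6803, hence k = 1/CV² = 2.16.
Then θ = mean/k = 1.47/2.16 = 0.68.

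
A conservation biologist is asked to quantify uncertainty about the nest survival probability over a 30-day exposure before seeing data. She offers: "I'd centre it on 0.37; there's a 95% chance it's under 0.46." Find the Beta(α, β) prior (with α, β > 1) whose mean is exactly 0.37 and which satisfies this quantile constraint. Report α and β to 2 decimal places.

With mean 0.37 fixed, write α = 0.37s, β = 0.63s where s = α+β.
Need P(θ < 0.46) = 0.95 under Beta(0.37s, 0.63s). Normal approximation: (q−m)/√(m(1−m)/s) ≈ z_{0.95} = 1.64, so s ≈ 0.37·0.63·(1.64)²/(0.46−0.37)² = 77.9.
At s = 77.9: P(θ<0.46) ≈ 0.947. Adjusting to match 0.95 gives s ≈ 80.24.
So α = 0.37·80.24 ≈ 29.69, β = 0.63·80.24 ≈ 50.55.

α ≈ 29.69, β ≈ 50.55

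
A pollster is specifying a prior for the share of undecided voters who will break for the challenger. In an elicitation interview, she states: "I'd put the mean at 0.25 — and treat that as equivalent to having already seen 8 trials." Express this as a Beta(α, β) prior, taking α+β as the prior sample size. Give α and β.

Under the effective-sample-size interpretation, Beta(α, β) has prior mean α/(α+β) and prior sample size α+β.
So α+β = 8 and α/(α+β) = 0.25, giving α = 0.25·8 = 2 and β = 8 − 2 = 6.

α = 2, β = 6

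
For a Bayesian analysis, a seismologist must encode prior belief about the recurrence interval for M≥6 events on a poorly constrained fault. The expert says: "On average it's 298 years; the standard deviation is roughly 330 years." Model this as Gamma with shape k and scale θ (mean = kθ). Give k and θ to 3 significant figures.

k ≈ 0.815, θ ≈ 365

For Gamma(k, scale θ): mean = kθ, variance = kθ², so CV = 1/√k.
CV = SD/mean = 330/298 = 1.107, hence k = 1/CV² = 0.815.
Then θ = mean/k = 298/0.815 = 365.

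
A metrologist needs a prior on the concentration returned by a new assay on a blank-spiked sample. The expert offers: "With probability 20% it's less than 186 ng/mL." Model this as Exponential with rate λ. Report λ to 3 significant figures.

λ ≈ 0.0012

P(T < 186.0) = 1 − e^(−λ·186.0) = 0.2, so λ = −ln(1−0.2)/186.0 = −ln(0.8)/186.0 = 0.0012.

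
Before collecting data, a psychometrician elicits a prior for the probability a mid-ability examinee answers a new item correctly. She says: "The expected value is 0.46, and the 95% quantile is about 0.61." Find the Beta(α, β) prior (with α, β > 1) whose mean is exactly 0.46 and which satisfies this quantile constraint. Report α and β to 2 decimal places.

α ≈ 13.62, β ≈ 15.99

With mean 0.46 fixed, write α = 0.46s, β = 0.54s where s = α+β.
Need P(θ < 0.61) = 0.95 under Beta(0.46s, 0.54s). Normal approximation: (q−m)/√(m(1−m)/s) ≈ z_{0.95} = 1.64, so s ≈ 0.46·0.54·(1.64)²/(0.61−0.46)² = 29.9.
At s = 29.9: P(θ<0.61) ≈ 0.951. Adjusting to match 0.95 gives s ≈ 29.61.
So α = 0.46·29.61 ≈ 13.62, β = 0.54·29.61 ≈ 15.99.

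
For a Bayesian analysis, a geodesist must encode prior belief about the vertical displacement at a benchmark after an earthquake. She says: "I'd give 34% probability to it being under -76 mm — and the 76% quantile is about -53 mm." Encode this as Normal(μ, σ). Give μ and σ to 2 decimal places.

For Normal(μ,σ), the p-quantile is μ + z_p·σ. Here z_{0.34} = -0.4125, z_{0.76} = 0.7063.
So -76 = μ − 0.4125σ and -53 = μ + 0.7063σ.
Subtracting: σ = (-53 − -76)/(0.7063 − (-0.4125)) = 20.56.
Then μ = -76 − (-0.4125)·20.56 = -67.52.

μ = -67.52, σ = 20.56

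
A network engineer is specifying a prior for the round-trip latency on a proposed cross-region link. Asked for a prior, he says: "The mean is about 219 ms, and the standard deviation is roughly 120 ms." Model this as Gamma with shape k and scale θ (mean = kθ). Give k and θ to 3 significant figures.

k ≈ 3.33, θ ≈ 65.8

For Gamma(k, scale θ): mean = kθ, variance = kθ², so CV = 1/√k.
CV = SD/mean = 120/219 = 0.5479, hence k = 1/CV² = 3.33.
Then θ = mean/k = 219/3.33 = 65.8.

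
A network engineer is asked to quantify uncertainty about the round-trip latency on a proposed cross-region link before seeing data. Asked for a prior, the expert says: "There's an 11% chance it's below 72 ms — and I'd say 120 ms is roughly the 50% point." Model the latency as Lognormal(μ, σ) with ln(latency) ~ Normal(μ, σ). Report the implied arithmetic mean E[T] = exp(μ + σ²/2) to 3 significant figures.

E[T] ≈ 131 ms

If T ~ Lognormal(μ,σ) then ln T ~ Normal(μ,σ), so the p-quantile of ln T is μ + z_p·σ.
ln(72) = 4.277 and ln(120) = 4.787; z_{0.11} = -1.227, z_{0.5} = 0.
σ = (4.787 − 4.277)/(0 − (-1.227)) = 0.416.
μ = 4.277 − (-1.227)·0.416 = 4.787.
E[T] = exp(μ + σ²/2) = exp(4.787 + 0.0867) = 131 ms.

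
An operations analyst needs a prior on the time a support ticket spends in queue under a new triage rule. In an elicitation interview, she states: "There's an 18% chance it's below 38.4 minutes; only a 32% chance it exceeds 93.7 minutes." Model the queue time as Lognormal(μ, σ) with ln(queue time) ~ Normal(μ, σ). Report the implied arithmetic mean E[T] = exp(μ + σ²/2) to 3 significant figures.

E[T] ≈ 85.3 minutes

If T ~ Lognormal(μ,σ) then ln T ~ Normal(μ,σ), so the p-quantile of ln T is μ + z_p·σ.
ln(38.4) = 3.648 and ln(93.7) = 4.54; z_{0.18} = -0.9154, z_{0.68} = 0.4677.
σ = (4.54 − 3.648)/(0.4677 − (-0.9154)) = 0.645.
μ = 3.648 − (-0.9154)·0.645 = 4.238.
E[T] = exp(μ + σ²/2) = exp(4.238 + 0.2080) = 85.3 minutes.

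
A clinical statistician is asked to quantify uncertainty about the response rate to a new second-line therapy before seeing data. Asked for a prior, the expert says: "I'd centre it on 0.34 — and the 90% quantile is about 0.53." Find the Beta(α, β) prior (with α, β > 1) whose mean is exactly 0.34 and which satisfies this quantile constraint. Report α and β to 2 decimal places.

With mean 0.34 fixed, write α = 0.34s, β = 0.66s where s = α+β.
Need P(θ < 0.53) = 0.9 under Beta(0.34s, 0.66s). Normal approximation: (q−m)/√(m(1−m)/s) ≈ z_{0.9} = 1.28, so s ≈ 0.34·0.66·(1.28)²/(0.53−0.34)² = 10.2.
At s = 10.2: P(θ<0.53) ≈ 0.897. Adjusting to match 0.9 gives s ≈ 10.54.
So α = 0.34·10.54 ≈ 3.58, β = 0.66·10.54 ≈ 6.96.

α ≈ 3.58, β ≈ 6.96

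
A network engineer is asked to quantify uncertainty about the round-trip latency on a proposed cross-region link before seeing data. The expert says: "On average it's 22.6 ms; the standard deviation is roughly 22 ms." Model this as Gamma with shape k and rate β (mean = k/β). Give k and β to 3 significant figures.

k ≈ 1.06, β ≈ 0.0467

For Gamma(k, rate β): mean = k/β, variance = k/β², so CV = 1/√k.
CV = SD/mean = 22/22.6 = 0.9735, hence k = 1/CV² = 1.06.
Then β = k/mean = 1.06/22.6 = 0.0467.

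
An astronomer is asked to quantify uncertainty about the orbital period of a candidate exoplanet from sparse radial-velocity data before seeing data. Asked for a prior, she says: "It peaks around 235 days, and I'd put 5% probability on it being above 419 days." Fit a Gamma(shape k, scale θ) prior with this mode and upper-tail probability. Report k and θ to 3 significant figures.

k ≈ 9.34, θ ≈ 28.2

Gamma(k,θ) with k>1 has mode (k−1)θ, so θ = 235/(k−1).
Need P(X < 419) = 0.95 with θ tied to k this way. Start at k = 2, θ = 235: P(X<419) ≈ 0.532.
Too low — raise k to concentrate. Iterating converges to k ≈ 9.34.
Then θ = 235/(9.34−1) ≈ 28.2.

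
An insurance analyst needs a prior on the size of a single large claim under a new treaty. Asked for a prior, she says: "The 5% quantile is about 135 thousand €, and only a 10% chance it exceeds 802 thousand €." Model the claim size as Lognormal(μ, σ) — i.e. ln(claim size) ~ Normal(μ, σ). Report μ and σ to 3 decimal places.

If T ~ Lognormal(μ,σ) then ln T ~ Normal(μ,σ), so the p-quantile of ln T is μ + z_p·σ.
ln(135) = 4.905 and ln(802) = 6.687; z_{0.05} = -1.645, z_{0.9} = 1.282.
σ = (6.687 − 4.905)/(1.282 − (-1.645)) = 0.609.
μ = 4.905 − (-1.645)·0.609 = 5.907.

μ ≈ 5.907, σ ≈ 0.609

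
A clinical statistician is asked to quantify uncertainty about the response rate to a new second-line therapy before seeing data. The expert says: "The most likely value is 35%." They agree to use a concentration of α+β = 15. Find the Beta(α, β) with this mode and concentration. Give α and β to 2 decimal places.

For α,β > 1 the Beta mode is (α−1)/(α+β−2). With α+β = 15, the mode is (α−1)/13.
Set (α−1)/13 = 0.35 → α = 1 + 0.35·13 = 5.55.
β = 15 − α = 9.45.

α = 5.55, β = 9.45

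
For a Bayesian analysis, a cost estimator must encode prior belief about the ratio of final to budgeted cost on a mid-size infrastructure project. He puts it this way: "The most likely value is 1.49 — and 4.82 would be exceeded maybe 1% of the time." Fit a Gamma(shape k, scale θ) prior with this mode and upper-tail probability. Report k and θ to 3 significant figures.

Gamma(k,θ) with k>1 has mode (k−1)θ, so θ = 1.49/(k−1).
Need P(X < 4.82) = 0.99 with θ tied to k this way. Start at k = 2, θ = 1.49: P(X<4.82) ≈ 0.833.
Too low — raise k to concentrate. Iterating converges to k ≈ 4.21.
Then θ = 1.49/(4.21−1) ≈ 0.465.

k ≈ 4.21, θ ≈ 0.465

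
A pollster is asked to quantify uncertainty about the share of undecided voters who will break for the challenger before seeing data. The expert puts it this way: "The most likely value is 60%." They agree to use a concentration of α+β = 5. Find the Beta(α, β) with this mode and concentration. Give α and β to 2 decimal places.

For α,β > 1 the Beta mode is (α−1)/(α+β−2). With α+β = 5, the mode is (α−1)/3.
Set (α−1)/3 = 0.6 → α = 1 + 0.6·3 = 2.80.
β = 5 − α = 2.20.

α = 2.80, β = 2.20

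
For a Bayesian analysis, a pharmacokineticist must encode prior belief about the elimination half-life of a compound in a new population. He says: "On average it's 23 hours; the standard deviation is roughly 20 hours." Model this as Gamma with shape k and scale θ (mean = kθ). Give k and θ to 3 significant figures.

For Gamma(k, scale θ): mean = kθ, variance = kθ², so CV = 1/√k.
CV = SD/mean = 20/23 = 0.8696, hence k = 1/CV² = 1.32.
Then θ = mean/k = 23/1.32 = 17.4.

k ≈ 1.32, θ ≈ 17.4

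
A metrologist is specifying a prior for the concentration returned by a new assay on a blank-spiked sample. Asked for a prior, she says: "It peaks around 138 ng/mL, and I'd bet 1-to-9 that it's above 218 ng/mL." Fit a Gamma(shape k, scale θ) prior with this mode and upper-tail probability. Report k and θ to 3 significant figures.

k ≈ 9.97, θ ≈ 15.4

Gamma(k,θ) with k>1 has mode (k−1)θ, so θ = 138/(k−1).
Need P(X < 218) = 0.9 with θ tied to k this way. Start at k = 2, θ = 138: P(X<218) ≈ 0.468.
Too low — raise k to concentrate. Iterating converges to k ≈ 9.97.
Then θ = 138/(9.97−1) ≈ 15.4.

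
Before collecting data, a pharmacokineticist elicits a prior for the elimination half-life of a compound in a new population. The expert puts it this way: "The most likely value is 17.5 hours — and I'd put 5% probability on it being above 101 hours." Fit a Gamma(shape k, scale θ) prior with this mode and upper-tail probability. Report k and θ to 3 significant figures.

k ≈ 1.75, θ ≈ 23.3

Gamma(k,θ) with k>1 has mode (k−1)θ, so θ = 17.5/(k−1).
Need P(X < 101) = 0.95 with θ tied to k this way. Start at k = 2, θ = 17.5: P(X<101) ≈ 0.979.
Too high — lower k to spread out. Iterating converges to k ≈ 1.75.
Then θ = 17.5/(1.75−1) ≈ 23.3.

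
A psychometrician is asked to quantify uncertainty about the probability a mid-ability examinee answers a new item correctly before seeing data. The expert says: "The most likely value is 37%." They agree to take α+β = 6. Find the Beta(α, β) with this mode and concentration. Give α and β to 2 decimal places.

α = 2.48, β = 3.52

For α,β > 1 the Beta mode is (α−1)/(α+β−2). With α+β = 6, the mode is (α−1)/4.
Set (α−1)/4 = 0.37 → α = 1 + 0.37·4 = 2.48.
β = 6 − α = 3.52.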